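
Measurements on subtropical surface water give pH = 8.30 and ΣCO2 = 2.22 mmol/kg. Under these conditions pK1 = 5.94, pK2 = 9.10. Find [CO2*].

[CO2*] = 8.33 μmol/kg

α₀ = 1 / (1 + K1/[H⁺] + K1K2/[H⁺]²) = 1 / (1 + 10^+2.36 + 10^+1.56)
   = 1 / (1 + 229.09 + 36.308) = 1/266.39 = 0.003754
[CO2*] = α₀ × DIC = 0.003754 × 2.22 = 0.00833 mmol/kg = 8.33 μmol/kg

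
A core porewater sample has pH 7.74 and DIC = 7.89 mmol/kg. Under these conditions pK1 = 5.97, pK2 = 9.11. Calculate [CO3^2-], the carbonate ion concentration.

α₂ = 1 / (1 + [H⁺]/K2 + [H⁺]²/(K1K2)) = 1 / (1 + 10^+1.37 + 10^-0.40)
   = 1 / (1 + 23.442 + 0.39811) = 1/24.840 = 0.04026
[CO3²⁻] = α₂ × DIC = 0.04026 × 7.89 = 0.318 mmol/kg

[CO3²⁻] = 0.318 mmol/kg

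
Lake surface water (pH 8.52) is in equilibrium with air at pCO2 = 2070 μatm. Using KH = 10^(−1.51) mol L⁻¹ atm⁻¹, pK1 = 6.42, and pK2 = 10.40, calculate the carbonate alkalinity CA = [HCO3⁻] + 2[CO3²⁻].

[CO2*] = KH · pCO2 = 10^(−1.51) × 2070×10^-6 = 6.397×10^-5 mol/L
α₀ = 1/(1 + K1/[H⁺] + K1K2/[H⁺]²) = 1/(1 + 10^+2.10 + 10^+0.22) = 0.007779
DIC = [CO2*]/α₀ = 6.397×10^-5 / 0.007779 = 8.223 mmol/L
CA = (α₁ + 2α₂)·DIC = (0.9793 + 2×0.01291) × 8.223 = 8.27 mmol/L

CA = 8.27 mmol/L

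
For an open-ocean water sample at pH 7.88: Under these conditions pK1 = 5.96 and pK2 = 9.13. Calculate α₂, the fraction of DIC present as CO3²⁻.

α₂ = 0.0526

α₂ = 1 / (1 + [H⁺]/K2 + [H⁺]²/(K1K2)) = 1 / (1 + 10^+1.25 + 10^-0.67)
   = 1 / (1 + 17.783 + 0.21380) = 1/18.997 = 0.05264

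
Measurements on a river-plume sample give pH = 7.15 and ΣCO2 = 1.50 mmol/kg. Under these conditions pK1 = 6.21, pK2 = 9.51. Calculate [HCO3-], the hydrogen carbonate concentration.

[HCO3⁻] = 1.34 mmol/kg

α₁ = 1 / (1 + [H⁺]/K1 + K2/[H⁺]) = 1 / (1 + 10^-0.94 + 10^-2.36)
   = 1 / (1 + 0.11482 + 0.0043652) = 1/1.1192 = 0.8935
[HCO3⁻] = α₁ × DIC = 0.8935 × 1.50 = 1.34 mmol/kg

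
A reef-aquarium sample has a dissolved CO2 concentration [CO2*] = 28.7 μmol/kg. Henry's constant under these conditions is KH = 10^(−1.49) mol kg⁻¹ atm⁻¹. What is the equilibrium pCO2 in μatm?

pCO2 = 887 μatm

KH = 10^(−1.49) = 3.236×10^-2 mol kg⁻¹ atm⁻¹
pCO2 = [CO2*]/KH = 28.7×10^-6 / 3.236×10^-2 = 8.87×10^-4 atm = 887 μatm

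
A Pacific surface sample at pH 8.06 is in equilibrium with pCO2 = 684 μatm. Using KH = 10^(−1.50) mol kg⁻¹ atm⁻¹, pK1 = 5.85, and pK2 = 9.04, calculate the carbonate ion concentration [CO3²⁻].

[CO3²⁻] = 0.367 mmol/kg

[CO2*] = KH · pCO2 = 10^(−1.50) × 684×10^-6 = 2.163×10^-5 mol/kg
α₀ = 1/(1 + K1/[H⁺] + K1K2/[H⁺]²) = 1/(1 + 10^+2.21 + 10^+1.23) = 0.005551
DIC = [CO2*]/α₀ = 2.163×10^-5 / 0.005551 = 3.897 mmol/kg
[CO3²⁻] = α₂·DIC; α₂ = 0.09426, so [CO3²⁻] = 0.09426 × 3.897 = 0.367 mmol/kg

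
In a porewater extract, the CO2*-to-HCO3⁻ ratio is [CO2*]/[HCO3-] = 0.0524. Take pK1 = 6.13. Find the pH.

From K1 = [H⁺][HCO3-]/[CO2*]:  pH = pK1 − log₁₀([CO2*]/[HCO3-])
log₁₀(0.0524) = -1.281
pH = 6.13 − (-1.281) = 7.41

pH = 7.41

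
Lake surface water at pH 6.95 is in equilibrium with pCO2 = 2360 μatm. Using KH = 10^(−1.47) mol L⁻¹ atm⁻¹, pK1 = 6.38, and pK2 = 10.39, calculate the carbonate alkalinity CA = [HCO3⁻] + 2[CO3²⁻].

[CO2*] = KH · pCO2 = 10^(−1.47) × 2360×10^-6 = 7.997×10^-5 mol/L
α₀ = 1/(1 + K1/[H⁺] + K1K2/[H⁺]²) = 1/(1 + 10^+0.57 + 10^-2.87) = 0.2120
DIC = [CO2*]/α₀ = 7.997×10^-5 / 0.2120 = 0.3772 mmol/L
CA = (α₁ + 2α₂)·DIC = (0.7877 + 2×0.0002860) × 0.3772 = 0.297 mmol/L

CA = 0.297 mmol/L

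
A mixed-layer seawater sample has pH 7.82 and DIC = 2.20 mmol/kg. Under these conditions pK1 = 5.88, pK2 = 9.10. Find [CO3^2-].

α₂ = 1 / (1 + [H⁺]/K2 + [H⁺]²/(K1K2)) = 1 / (1 + 10^+1.28 + 10^-0.66)
   = 1 / (1 + 19.055 + 0.21878) = 1/20.273 = 0.04933
[CO3²⁻] = α₂ × DIC = 0.04933 × 2.20 = 0.109 mmol/kg

[CO3²⁻] = 0.109 mmol/kg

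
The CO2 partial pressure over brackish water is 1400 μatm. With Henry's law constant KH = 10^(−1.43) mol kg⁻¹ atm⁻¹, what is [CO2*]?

[CO2*] = 52.0 μmol/kg

KH = 10^(−1.43) = 3.715×10^-2 mol kg⁻¹ atm⁻¹
[CO2*] = KH · pCO2 = 3.715×10^-2 × 1400×10^-6 atm = 5.20×10^-5 mol/kg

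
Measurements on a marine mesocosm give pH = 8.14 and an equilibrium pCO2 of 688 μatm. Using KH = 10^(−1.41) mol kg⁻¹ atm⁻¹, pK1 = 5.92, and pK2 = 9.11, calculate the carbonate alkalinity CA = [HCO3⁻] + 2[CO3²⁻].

CA = 5.39 mmol/kg

[CO2*] = KH · pCO2 = 10^(−1.41) × 688×10^-6 = 2.677×10^-5 mol/kg
α₀ = 1/(1 + K1/[H⁺] + K1K2/[H⁺]²) = 1/(1 + 10^+2.22 + 10^+1.25) = 0.005413
DIC = [CO2*]/α₀ = 2.677×10^-5 / 0.005413 = 4.945 mmol/kg
CA = (α₁ + 2α₂)·DIC = (0.8983 + 2×0.09626) × 4.945 = 5.39 mmol/kg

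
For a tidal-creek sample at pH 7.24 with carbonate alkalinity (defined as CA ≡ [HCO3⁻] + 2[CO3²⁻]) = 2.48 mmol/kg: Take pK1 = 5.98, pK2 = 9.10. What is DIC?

DIC = 2.58 mmol/kg

CA = [HCO3⁻] + 2[CO3²⁻] = (α₁ + 2α₂)·DIC
At pH 7.24: [H⁺]/K1 = 10^-1.26 = 0.054954, K2/[H⁺] = 10^-1.86 = 0.013804
α₁ = 1/(1 + 0.054954 + 0.013804) = 1/1.0688 = 0.9357; α₂ = α₁·K2/[H⁺] = 0.01292
α₁ + 2α₂ = 0.9615
DIC = CA / (α₁ + 2α₂) = 2.48 / 0.9615 = 2.58 mmol/kg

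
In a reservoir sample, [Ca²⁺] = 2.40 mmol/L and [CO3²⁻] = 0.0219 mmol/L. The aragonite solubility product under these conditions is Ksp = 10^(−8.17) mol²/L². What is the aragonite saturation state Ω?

Ksp = 10^(−8.17) = 6.761×10^-9
Ω = [Ca²⁺][CO3²⁻]/Ksp = (2.40×10^-3)(0.0219×10^-3) / 6.761×10^-9 = 7.77

Ω = 7.77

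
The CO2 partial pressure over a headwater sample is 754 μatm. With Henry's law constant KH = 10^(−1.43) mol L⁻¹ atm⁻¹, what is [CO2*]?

KH = 10^(−1.43) = 3.715×10^-2 mol L⁻¹ atm⁻¹
[CO2*] = KH · pCO2 = 3.715×10^-2 × 754×10^-6 atm = 2.80×10^-5 mol/L

[CO2*] = 28.0 μmol/L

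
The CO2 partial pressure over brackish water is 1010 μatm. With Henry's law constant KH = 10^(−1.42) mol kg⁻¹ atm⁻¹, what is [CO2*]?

[CO2*] = 38.4 μmol/kg

KH = 10^(−1.42) = 3.802×10^-2 mol kg⁻¹ atm⁻¹
[CO2*] = KH · pCO2 = 3.802×10^-2 × 1010×10^-6 atm = 3.84×10^-5 mol/kg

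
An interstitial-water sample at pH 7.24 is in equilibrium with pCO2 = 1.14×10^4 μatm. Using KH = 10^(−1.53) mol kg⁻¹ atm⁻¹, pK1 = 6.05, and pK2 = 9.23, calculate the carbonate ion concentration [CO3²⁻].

[CO3²⁻] = 0.0533 mmol/kg

[CO2*] = KH · pCO2 = 10^(−1.53) × 1.14×10^4×10^-6 = 3.364×10^-4 mol/kg
α₀ = 1/(1 + K1/[H⁺] + K1K2/[H⁺]²) = 1/(1 + 10^+1.19 + 10^-0.80) = 0.06007
DIC = [CO2*]/α₀ = 3.364×10^-4 / 0.06007 = 5.601 mmol/kg
[CO3²⁻] = α₂·DIC; α₂ = 0.009521, so [CO3²⁻] = 0.009521 × 5.601 = 0.0533 mmol/kg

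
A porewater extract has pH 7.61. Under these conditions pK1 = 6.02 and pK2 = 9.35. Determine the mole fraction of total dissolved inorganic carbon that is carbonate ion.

α₂ = 0.0174

α₂ = 1 / (1 + [H⁺]/K2 + [H⁺]²/(K1K2)) = 1 / (1 + 10^+1.74 + 10^+0.15)
   = 1 / (1 + 54.954 + 1.4125) = 1/57.367 = 0.01743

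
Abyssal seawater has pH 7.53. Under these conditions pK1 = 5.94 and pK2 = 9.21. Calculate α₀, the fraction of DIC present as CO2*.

α₀ = 0.0246

α₀ = 1 / (1 + K1/[H⁺] + K1K2/[H⁺]²) = 1 / (1 + 10^+1.59 + 10^-0.09)
   = 1 / (1 + 38.905 + 0.81283) = 1/40.717 = 0.02456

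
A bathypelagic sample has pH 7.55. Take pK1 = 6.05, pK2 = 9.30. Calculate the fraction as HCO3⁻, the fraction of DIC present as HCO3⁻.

α₁ = 1 / (1 + [H⁺]/K1 + K2/[H⁺]) = 1 / (1 + 10^-1.50 + 10^-1.75)
   = 1 / (1 + 0.031623 + 0.017783) = 1/1.0494 = 0.9529

α₁ = 0.953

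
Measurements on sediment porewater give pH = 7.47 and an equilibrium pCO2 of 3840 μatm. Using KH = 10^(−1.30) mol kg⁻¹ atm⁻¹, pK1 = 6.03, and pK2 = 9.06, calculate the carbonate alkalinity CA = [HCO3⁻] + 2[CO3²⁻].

[CO2*] = KH · pCO2 = 10^(−1.30) × 3840×10^-6 = 1.925×10^-4 mol/kg
α₀ = 1/(1 + K1/[H⁺] + K1K2/[H⁺]²) = 1/(1 + 10^+1.44 + 10^-0.15) = 0.03419
DIC = [CO2*]/α₀ = 1.925×10^-4 / 0.03419 = 5.629 mmol/kg
CA = (α₁ + 2α₂)·DIC = (0.9416 + 2×0.02420) × 5.629 = 5.57 mmol/kg

CA = 5.57 mmol/kg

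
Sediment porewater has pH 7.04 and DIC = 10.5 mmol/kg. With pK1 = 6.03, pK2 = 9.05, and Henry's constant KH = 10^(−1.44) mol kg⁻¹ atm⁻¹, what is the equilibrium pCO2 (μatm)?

pCO2 = 2.55×10^4 μatm

α₀ = 1 / (1 + K1/[H⁺] + K1K2/[H⁺]²) = 1 / (1 + 10^+1.01 + 10^-1.00)
   = 1 / (1 + 10.233 + 0.10000) = 1/11.333 = 0.08824
[CO2*] = α₀ × DIC = 0.08824 × 10.5 = 0.9265 mmol/kg
pCO2 = [CO2*]/KH = 9.265×10^-4 / 3.631×10^-2 = 2.55×10^4 μatm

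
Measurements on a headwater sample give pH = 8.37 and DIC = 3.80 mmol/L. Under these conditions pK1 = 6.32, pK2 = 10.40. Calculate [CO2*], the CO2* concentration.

[CO2*] = 0.0333 mmol/L

α₀ = 1 / (1 + K1/[H⁺] + K1K2/[H⁺]²) = 1 / (1 + 10^+2.05 + 10^+0.02)
   = 1 / (1 + 112.20 + 1.0471) = 1/114.25 = 0.008753
[CO2*] = α₀ × DIC = 0.008753 × 3.80 = 0.0333 mmol/L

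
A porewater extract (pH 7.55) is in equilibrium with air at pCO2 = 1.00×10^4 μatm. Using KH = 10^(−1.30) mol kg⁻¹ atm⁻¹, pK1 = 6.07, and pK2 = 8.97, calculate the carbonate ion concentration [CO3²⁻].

[CO2*] = KH · pCO2 = 10^(−1.30) × 1.00×10^4×10^-6 = 5.012×10^-4 mol/kg
α₀ = 1/(1 + K1/[H⁺] + K1K2/[H⁺]²) = 1/(1 + 10^+1.48 + 10^+0.06) = 0.03091
DIC = [CO2*]/α₀ = 5.012×10^-4 / 0.03091 = 16.21 mmol/kg
[CO3²⁻] = α₂·DIC; α₂ = 0.03549, so [CO3²⁻] = 0.03549 × 16.21 = 0.575 mmol/kg

[CO3²⁻] = 0.575 mmol/kg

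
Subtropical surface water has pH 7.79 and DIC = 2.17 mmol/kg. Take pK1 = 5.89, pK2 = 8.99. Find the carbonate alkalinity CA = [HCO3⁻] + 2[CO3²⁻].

CA = 2.27 mmol/kg

CA = [HCO3⁻] + 2[CO3²⁻] = (α₁ + 2α₂)·DIC
At pH 7.79: [H⁺]/K1 = 10^-1.90 = 0.012589, K2/[H⁺] = 10^-1.20 = 0.063096
α₁ = 1/(1 + 0.012589 + 0.063096) = 1/1.0757 = 0.9296; α₂ = α₁·K2/[H⁺] = 0.05866
α₁ + 2α₂ = 1.0470
CA = 1.0470 × 2.17 = 2.27 mmol/kg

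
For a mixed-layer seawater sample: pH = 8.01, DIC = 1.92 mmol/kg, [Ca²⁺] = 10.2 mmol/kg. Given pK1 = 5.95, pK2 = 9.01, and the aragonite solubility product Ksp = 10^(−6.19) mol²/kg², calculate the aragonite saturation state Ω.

α₂ = 1 / (1 + [H⁺]/K2 + [H⁺]²/(K1K2)) = 1 / (1 + 10^+1.00 + 10^-1.06)
   = 1 / (1 + 10.000 + 0.087096) = 1/11.087 = 0.09019
[CO3²⁻] = α₂ × DIC = 0.09019 × 1.92 = 0.1732 mmol/kg
Ksp = 10^(−6.19) = 6.457×10^-7
Ω = [Ca²⁺][CO3²⁻]/Ksp = (10.2×10^-3)(1.732×10^-4) / 6.457×10^-7 = 2.74

Ω = 2.74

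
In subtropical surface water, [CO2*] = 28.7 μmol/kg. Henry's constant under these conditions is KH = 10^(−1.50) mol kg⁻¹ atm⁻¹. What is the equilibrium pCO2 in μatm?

KH = 10^(−1.50) = 3.162×10^-2 mol kg⁻¹ atm⁻¹
pCO2 = [CO2*]/KH = 28.7×10^-6 / 3.162×10^-2 = 9.08×10^-4 atm = 908 μatm

pCO2 = 908 μatm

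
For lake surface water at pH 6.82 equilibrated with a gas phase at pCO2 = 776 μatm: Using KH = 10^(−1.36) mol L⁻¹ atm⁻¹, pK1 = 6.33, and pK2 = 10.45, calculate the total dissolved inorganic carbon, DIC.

[CO2*] = KH · pCO2 = 10^(−1.36) × 776×10^-6 = 3.387×10^-5 mol/L
α₀ = 1/(1 + K1/[H⁺] + K1K2/[H⁺]²) = 1/(1 + 10^+0.49 + 10^-3.14) = 0.2444
DIC = [CO2*]/α₀ = 3.387×10^-5 / 0.2444 = 0.139 mmol/L

DIC = 0.139 mmol/L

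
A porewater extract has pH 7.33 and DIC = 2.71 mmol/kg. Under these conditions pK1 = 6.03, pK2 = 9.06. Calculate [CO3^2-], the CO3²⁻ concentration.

α₂ = 1 / (1 + [H⁺]/K2 + [H⁺]²/(K1K2)) = 1 / (1 + 10^+1.73 + 10^+0.43)
   = 1 / (1 + 53.703 + 2.6915) = 1/57.395 = 0.01742
[CO3²⁻] = α₂ × DIC = 0.01742 × 2.71 = 0.0472 mmol/kg

[CO3²⁻] = 0.0472 mmol/kg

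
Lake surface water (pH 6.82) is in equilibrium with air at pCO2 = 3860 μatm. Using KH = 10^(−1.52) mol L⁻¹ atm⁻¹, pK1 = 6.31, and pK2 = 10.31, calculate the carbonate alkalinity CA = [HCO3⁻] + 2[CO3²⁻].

CA = 0.377 mmol/L

[CO2*] = KH · pCO2 = 10^(−1.52) × 3860×10^-6 = 1.166×10^-4 mol/L
α₀ = 1/(1 + K1/[H⁺] + K1K2/[H⁺]²) = 1/(1 + 10^+0.51 + 10^-2.98) = 0.2360
DIC = [CO2*]/α₀ = 1.166×10^-4 / 0.2360 = 0.4939 mmol/L
CA = (α₁ + 2α₂)·DIC = (0.7637 + 2×0.0002471) × 0.4939 = 0.377 mmol/L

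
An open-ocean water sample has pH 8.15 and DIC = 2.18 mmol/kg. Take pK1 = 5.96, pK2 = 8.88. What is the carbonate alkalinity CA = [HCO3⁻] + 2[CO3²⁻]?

CA = [HCO3⁻] + 2[CO3²⁻] = (α₁ + 2α₂)·DIC
At pH 8.15: [H⁺]/K1 = 10^-2.19 = 0.0064565, K2/[H⁺] = 10^-0.73 = 0.18621
α₁ = 1/(1 + 0.0064565 + 0.18621) = 1/1.1927 = 0.8385; α₂ = α₁·K2/[H⁺] = 0.1561
α₁ + 2α₂ = 1.1507
CA = 1.1507 × 2.18 = 2.51 mmol/kg

CA = 2.51 mmol/kg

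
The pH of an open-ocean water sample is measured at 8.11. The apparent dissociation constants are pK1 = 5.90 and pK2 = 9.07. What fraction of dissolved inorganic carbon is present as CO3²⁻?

α₂ = 0.0983

α₂ = 1 / (1 + [H⁺]/K2 + [H⁺]²/(K1K2)) = 1 / (1 + 10^+0.96 + 10^-1.25)
   = 1 / (1 + 9.1201 + 0.056234) = 1/10.176 = 0.09827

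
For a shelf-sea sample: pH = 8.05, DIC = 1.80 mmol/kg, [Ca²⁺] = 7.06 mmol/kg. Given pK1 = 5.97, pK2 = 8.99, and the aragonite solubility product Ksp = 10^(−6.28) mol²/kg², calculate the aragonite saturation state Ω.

Ω = 2.48

α₂ = 1 / (1 + [H⁺]/K2 + [H⁺]²/(K1K2)) = 1 / (1 + 10^+0.94 + 10^-1.14)
   = 1 / (1 + 8.7096 + 0.072444) = 1/9.7821 = 0.1022
[CO3²⁻] = α₂ × DIC = 0.1022 × 1.80 = 0.1840 mmol/kg
Ksp = 10^(−6.28) = 5.248×10^-7
Ω = [Ca²⁺][CO3²⁻]/Ksp = (7.06×10^-3)(1.840×10^-4) / 5.248×10^-7 = 2.48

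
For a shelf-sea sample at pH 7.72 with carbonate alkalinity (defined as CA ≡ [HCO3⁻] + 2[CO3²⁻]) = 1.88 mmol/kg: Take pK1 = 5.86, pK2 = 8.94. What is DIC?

CA = [HCO3⁻] + 2[CO3²⁻] = (α₁ + 2α₂)·DIC
At pH 7.72: [H⁺]/K1 = 10^-1.86 = 0.013804, K2/[H⁺] = 10^-1.22 = 0.060256
α₁ = 1/(1 + 0.013804 + 0.060256) = 1/1.0741 = 0.9310; α₂ = α₁·K2/[H⁺] = 0.05610
α₁ + 2α₂ = 1.0432
DIC = CA / (α₁ + 2α₂) = 1.88 / 1.0432 = 1.80 mmol/kg

DIC = 1.80 mmol/kg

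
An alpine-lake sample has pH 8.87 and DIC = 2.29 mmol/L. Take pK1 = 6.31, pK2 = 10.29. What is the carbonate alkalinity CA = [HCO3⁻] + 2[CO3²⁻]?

CA = 2.37 mmol/L

CA = [HCO3⁻] + 2[CO3²⁻] = (α₁ + 2α₂)·DIC
At pH 8.87: [H⁺]/K1 = 10^-2.56 = 0.0027542, K2/[H⁺] = 10^-1.42 = 0.038019
α₁ = 1/(1 + 0.0027542 + 0.038019) = 1/1.0408 = 0.9608; α₂ = α₁·K2/[H⁺] = 0.03653
α₁ + 2α₂ = 1.0339
CA = 1.0339 × 2.29 = 2.37 mmol/L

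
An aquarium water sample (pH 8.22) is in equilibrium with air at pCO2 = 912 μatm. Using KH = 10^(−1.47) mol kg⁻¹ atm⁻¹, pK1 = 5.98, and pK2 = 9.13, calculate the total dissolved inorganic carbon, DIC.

[CO2*] = KH · pCO2 = 10^(−1.47) × 912×10^-6 = 3.090×10^-5 mol/kg
α₀ = 1/(1 + K1/[H⁺] + K1K2/[H⁺]²) = 1/(1 + 10^+2.24 + 10^+1.33) = 0.005098
DIC = [CO2*]/α₀ = 3.090×10^-5 / 0.005098 = 6.06 mmol/kg

DIC = 6.06 mmol/kg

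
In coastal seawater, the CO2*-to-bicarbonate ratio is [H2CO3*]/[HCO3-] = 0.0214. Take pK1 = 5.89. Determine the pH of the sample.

pH = 7.56

From K1 = [H⁺][HCO3-]/[H2CO3*]:  pH = pK1 − log₁₀([H2CO3*]/[HCO3-])
log₁₀(0.0214) = -1.670
pH = 5.89 − (-1.670) = 7.56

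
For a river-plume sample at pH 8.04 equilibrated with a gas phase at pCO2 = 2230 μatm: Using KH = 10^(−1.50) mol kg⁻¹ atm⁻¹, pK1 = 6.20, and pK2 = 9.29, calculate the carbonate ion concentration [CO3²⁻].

[CO2*] = KH · pCO2 = 10^(−1.50) × 2230×10^-6 = 7.052×10^-5 mol/kg
α₀ = 1/(1 + K1/[H⁺] + K1K2/[H⁺]²) = 1/(1 + 10^+1.84 + 10^+0.59) = 0.01350
DIC = [CO2*]/α₀ = 7.052×10^-5 / 0.01350 = 5.224 mmol/kg
[CO3²⁻] = α₂·DIC; α₂ = 0.05252, so [CO3²⁻] = 0.05252 × 5.224 = 0.274 mmol/kg

[CO3²⁻] = 0.274 mmol/kg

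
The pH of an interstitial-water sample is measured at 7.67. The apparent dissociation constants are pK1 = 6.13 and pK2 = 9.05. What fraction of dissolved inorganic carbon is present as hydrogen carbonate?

α₁ = 1 / (1 + [H⁺]/K1 + K2/[H⁺]) = 1 / (1 + 10^-1.54 + 10^-1.38)
   = 1 / (1 + 0.028840 + 0.041687) = 1/1.0705 = 0.9341

α₁ = 0.934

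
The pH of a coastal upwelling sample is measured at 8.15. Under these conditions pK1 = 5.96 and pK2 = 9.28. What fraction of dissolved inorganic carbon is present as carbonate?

α₂ = 0.0686

α₂ = 1 / (1 + [H⁺]/K2 + [H⁺]²/(K1K2)) = 1 / (1 + 10^+1.13 + 10^-1.06)
   = 1 / (1 + 13.490 + 0.087096) = 1/14.577 = 0.06860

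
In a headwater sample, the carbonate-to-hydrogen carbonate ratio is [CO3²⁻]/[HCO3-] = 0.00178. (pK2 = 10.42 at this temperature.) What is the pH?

pH = 7.67

From K2 = [H⁺][CO3²⁻]/[HCO3-]:  pH = pK2 + log₁₀([CO3²⁻]/[HCO3-])
log₁₀(0.00178) = -2.750
pH = 10.42 + (-2.750) = 7.67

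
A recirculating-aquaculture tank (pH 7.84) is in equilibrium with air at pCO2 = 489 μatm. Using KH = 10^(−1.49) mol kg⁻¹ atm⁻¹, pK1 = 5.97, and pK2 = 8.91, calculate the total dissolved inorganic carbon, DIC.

DIC = 1.29 mmol/kg

[CO2*] = KH · pCO2 = 10^(−1.49) × 489×10^-6 = 1.582×10^-5 mol/kg
α₀ = 1/(1 + K1/[H⁺] + K1K2/[H⁺]²) = 1/(1 + 10^+1.87 + 10^+0.80) = 0.01228
DIC = [CO2*]/α₀ = 1.582×10^-5 / 0.01228 = 1.29 mmol/kg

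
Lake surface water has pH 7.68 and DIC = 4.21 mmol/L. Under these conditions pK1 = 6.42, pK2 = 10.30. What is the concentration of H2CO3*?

α₀ = 1 / (1 + K1/[H⁺] + K1K2/[H⁺]²) = 1 / (1 + 10^+1.26 + 10^-1.36)
   = 1 / (1 + 18.197 + 0.043652) = 1/19.241 = 0.05197
[CO2*] = α₀ × DIC = 0.05197 × 4.21 = 0.219 mmol/L

[CO2*] = 0.219 mmol/L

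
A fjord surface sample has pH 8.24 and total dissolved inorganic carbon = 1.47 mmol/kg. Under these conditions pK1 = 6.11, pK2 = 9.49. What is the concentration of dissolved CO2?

[CO2*] = 10.2 μmol/kg

α₀ = 1 / (1 + K1/[H⁺] + K1K2/[H⁺]²) = 1 / (1 + 10^+2.13 + 10^+0.88)
   = 1 / (1 + 134.90 + 7.5858) = 1/143.48 = 0.006970
[CO2*] = α₀ × DIC = 0.006970 × 1.47 = 0.0102 mmol/kg = 10.2 μmol/kg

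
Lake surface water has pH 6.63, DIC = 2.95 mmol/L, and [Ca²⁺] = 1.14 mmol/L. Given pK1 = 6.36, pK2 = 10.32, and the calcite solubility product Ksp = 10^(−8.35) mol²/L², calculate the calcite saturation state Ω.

α₂ = 1 / (1 + [H⁺]/K2 + [H⁺]²/(K1K2)) = 1 / (1 + 10^+3.69 + 10^+3.42)
   = 1 / (1 + 4897.8 + 2630.3) = 1/7529.1 = 0.0001328
[CO3²⁻] = α₂ × DIC = 0.0001328 × 2.95 = 0.0003918 mmol/L = 0.3918 μmol/L
Ksp = 10^(−8.35) = 4.467×10^-9
Ω = [Ca²⁺][CO3²⁻]/Ksp = (1.14×10^-3)(3.918×10^-7) / 4.467×10^-9 = 0.100

Ω = 0.100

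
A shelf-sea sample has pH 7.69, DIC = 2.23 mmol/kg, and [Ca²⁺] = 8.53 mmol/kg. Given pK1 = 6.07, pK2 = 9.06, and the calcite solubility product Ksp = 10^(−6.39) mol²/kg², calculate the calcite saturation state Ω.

α₂ = 1 / (1 + [H⁺]/K2 + [H⁺]²/(K1K2)) = 1 / (1 + 10^+1.37 + 10^-0.25)
   = 1 / (1 + 23.442 + 0.56234) = 1/25.005 = 0.03999
[CO3²⁻] = α₂ × DIC = 0.03999 × 2.23 = 0.08918 mmol/kg
Ksp = 10^(−6.39) = 4.074×10^-7
Ω = [Ca²⁺][CO3²⁻]/Ksp = (8.53×10^-3)(8.918×10^-5) / 4.074×10^-7 = 1.87

Ω = 1.87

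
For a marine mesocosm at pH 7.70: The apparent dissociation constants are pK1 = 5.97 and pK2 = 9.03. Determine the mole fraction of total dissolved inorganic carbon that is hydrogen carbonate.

α₁ = 0.939

α₁ = 1 / (1 + [H⁺]/K1 + K2/[H⁺]) = 1 / (1 + 10^-1.73 + 10^-1.33)
   = 1 / (1 + 0.018621 + 0.046774) = 1/1.0654 = 0.9386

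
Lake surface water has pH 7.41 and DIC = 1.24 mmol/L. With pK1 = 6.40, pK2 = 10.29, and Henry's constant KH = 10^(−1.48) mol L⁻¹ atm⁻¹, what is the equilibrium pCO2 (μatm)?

pCO2 = 3330 μatm

α₀ = 1 / (1 + K1/[H⁺] + K1K2/[H⁺]²) = 1 / (1 + 10^+1.01 + 10^-1.87)
   = 1 / (1 + 10.233 + 0.013490) = 1/11.246 = 0.08892
[CO2*] = α₀ × DIC = 0.08892 × 1.24 = 0.1103 mmol/L
pCO2 = [CO2*]/KH = 1.103×10^-4 / 3.311×10^-2 = 3330 μatm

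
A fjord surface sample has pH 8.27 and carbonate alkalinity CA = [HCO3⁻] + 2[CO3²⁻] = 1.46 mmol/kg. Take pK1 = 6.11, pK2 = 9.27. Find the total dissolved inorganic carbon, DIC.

DIC = 1.35 mmol/kg

CA = [HCO3⁻] + 2[CO3²⁻] = (α₁ + 2α₂)·DIC
At pH 8.27: [H⁺]/K1 = 10^-2.16 = 0.0069183, K2/[H⁺] = 10^-1.00 = 0.10000
α₁ = 1/(1 + 0.0069183 + 0.10000) = 1/1.1069 = 0.9034; α₂ = α₁·K2/[H⁺] = 0.09034
α₁ + 2α₂ = 1.0841
DIC = CA / (α₁ + 2α₂) = 1.46 / 1.0841 = 1.35 mmol/kg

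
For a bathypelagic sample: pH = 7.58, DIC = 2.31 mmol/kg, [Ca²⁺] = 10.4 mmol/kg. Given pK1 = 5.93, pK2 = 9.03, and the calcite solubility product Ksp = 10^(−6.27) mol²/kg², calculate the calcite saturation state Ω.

α₂ = 1 / (1 + [H⁺]/K2 + [H⁺]²/(K1K2)) = 1 / (1 + 10^+1.45 + 10^-0.20)
   = 1 / (1 + 28.184 + 0.63096) = 1/29.815 = 0.03354
[CO3²⁻] = α₂ × DIC = 0.03354 × 2.31 = 0.07748 mmol/kg
Ksp = 10^(−6.27) = 5.370×10^-7
Ω = [Ca²⁺][CO3²⁻]/Ksp = (10.4×10^-3)(7.748×10^-5) / 5.370×10^-7 = 1.50

Ω = 1.50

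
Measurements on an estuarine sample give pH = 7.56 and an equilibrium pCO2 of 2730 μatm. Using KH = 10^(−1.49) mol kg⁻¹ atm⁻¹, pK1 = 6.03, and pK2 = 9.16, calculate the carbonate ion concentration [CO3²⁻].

[CO3²⁻] = 0.0752 mmol/kg

[CO2*] = KH · pCO2 = 10^(−1.49) × 2730×10^-6 = 8.834×10^-5 mol/kg
α₀ = 1/(1 + K1/[H⁺] + K1K2/[H⁺]²) = 1/(1 + 10^+1.53 + 10^-0.07) = 0.02798
DIC = [CO2*]/α₀ = 8.834×10^-5 / 0.02798 = 3.157 mmol/kg
[CO3²⁻] = α₂·DIC; α₂ = 0.02382, so [CO3²⁻] = 0.02382 × 3.157 = 0.0752 mmol/kg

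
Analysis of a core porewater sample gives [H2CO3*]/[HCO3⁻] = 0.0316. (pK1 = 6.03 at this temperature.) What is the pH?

From K1 = [H⁺][HCO3⁻]/[H2CO3*]:  pH = pK1 − log₁₀([H2CO3*]/[HCO3⁻])
log₁₀(0.0316) = -1.500
pH = 6.03 − (-1.500) = 7.53

pH = 7.53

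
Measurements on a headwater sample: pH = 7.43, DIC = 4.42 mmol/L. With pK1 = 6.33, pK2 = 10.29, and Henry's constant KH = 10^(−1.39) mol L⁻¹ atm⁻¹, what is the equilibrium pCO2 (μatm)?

α₀ = 1 / (1 + K1/[H⁺] + K1K2/[H⁺]²) = 1 / (1 + 10^+1.10 + 10^-1.76)
   = 1 / (1 + 12.589 + 0.017378) = 1/13.607 = 0.07349
[CO2*] = α₀ × DIC = 0.07349 × 4.42 = 0.3248 mmol/L
pCO2 = [CO2*]/KH = 3.248×10^-4 / 4.074×10^-2 = 7970 μatm

pCO2 = 7970 μatm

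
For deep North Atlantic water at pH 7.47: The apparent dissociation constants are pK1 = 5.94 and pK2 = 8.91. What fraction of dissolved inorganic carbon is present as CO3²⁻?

α₂ = 1 / (1 + [H⁺]/K2 + [H⁺]²/(K1K2)) = 1 / (1 + 10^+1.44 + 10^-0.09)
   = 1 / (1 + 27.542 + 0.81283) = 1/29.355 = 0.03407

α₂ = 0.0341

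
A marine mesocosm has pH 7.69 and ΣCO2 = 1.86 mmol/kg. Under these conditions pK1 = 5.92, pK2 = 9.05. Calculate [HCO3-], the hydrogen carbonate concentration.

[HCO3⁻] = 1.75 mmol/kg

α₁ = 1 / (1 + [H⁺]/K1 + K2/[H⁺]) = 1 / (1 + 10^-1.77 + 10^-1.36)
   = 1 / (1 + 0.016982 + 0.043652) = 1/1.0606 = 0.9428
[HCO3⁻] = α₁ × DIC = 0.9428 × 1.86 = 1.75 mmol/kg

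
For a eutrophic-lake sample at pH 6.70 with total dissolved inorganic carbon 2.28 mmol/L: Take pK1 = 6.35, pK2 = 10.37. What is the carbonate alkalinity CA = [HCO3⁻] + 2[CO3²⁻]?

CA = 1.58 mmol/L

CA = [HCO3⁻] + 2[CO3²⁻] = (α₁ + 2α₂)·DIC
At pH 6.70: [H⁺]/K1 = 10^-0.35 = 0.44668, K2/[H⁺] = 10^-3.67 = 0.00021380
α₁ = 1/(1 + 0.44668 + 0.00021380) = 1/1.4469 = 0.6911; α₂ = α₁·K2/[H⁺] = 0.0001478
α₁ + 2α₂ = 0.6914
CA = 0.6914 × 2.28 = 1.58 mmol/L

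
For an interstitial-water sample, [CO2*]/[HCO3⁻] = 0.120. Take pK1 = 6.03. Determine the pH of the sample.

pH = 6.95

From K1 = [H⁺][HCO3⁻]/[CO2*]:  pH = pK1 − log₁₀([CO2*]/[HCO3⁻])
log₁₀(0.120) = -0.921
pH = 6.03 − (-0.921) = 6.95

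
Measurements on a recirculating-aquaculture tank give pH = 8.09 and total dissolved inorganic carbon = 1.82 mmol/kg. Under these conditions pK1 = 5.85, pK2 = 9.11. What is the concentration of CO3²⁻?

[CO3²⁻] = 0.158 mmol/kg

α₂ = 1 / (1 + [H⁺]/K2 + [H⁺]²/(K1K2)) = 1 / (1 + 10^+1.02 + 10^-1.22)
   = 1 / (1 + 10.471 + 0.060256) = 1/11.532 = 0.08672
[CO3²⁻] = α₂ × DIC = 0.08672 × 1.82 = 0.158 mmol/kg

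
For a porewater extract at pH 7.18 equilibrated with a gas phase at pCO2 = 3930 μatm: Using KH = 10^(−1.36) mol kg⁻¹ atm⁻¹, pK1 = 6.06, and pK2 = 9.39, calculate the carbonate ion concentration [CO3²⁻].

[CO3²⁻] = 13.9 μmol/kg

[CO2*] = KH · pCO2 = 10^(−1.36) × 3930×10^-6 = 1.716×10^-4 mol/kg
α₀ = 1/(1 + K1/[H⁺] + K1K2/[H⁺]²) = 1/(1 + 10^+1.12 + 10^-1.09) = 0.07011
DIC = [CO2*]/α₀ = 1.716×10^-4 / 0.07011 = 2.447 mmol/kg
[CO3²⁻] = α₂·DIC; α₂ = 0.005699, so [CO3²⁻] = 0.005699 × 2.447 = 0.0139 mmol/kg = 13.9 μmol/kg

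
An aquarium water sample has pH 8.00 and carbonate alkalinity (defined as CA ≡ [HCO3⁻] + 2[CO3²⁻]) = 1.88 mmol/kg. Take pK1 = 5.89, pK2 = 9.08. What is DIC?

CA = [HCO3⁻] + 2[CO3²⁻] = (α₁ + 2α₂)·DIC
At pH 8.00: [H⁺]/K1 = 10^-2.11 = 0.0077625, K2/[H⁺] = 10^-1.08 = 0.083176
α₁ = 1/(1 + 0.0077625 + 0.083176) = 1/1.0909 = 0.9166; α₂ = α₁·K2/[H⁺] = 0.07624
α₁ + 2α₂ = 1.0691
DIC = CA / (α₁ + 2α₂) = 1.88 / 1.0691 = 1.76 mmol/kg

DIC = 1.76 mmol/kg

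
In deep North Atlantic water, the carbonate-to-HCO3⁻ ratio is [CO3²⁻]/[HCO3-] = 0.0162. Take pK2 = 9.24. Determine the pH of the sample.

pH = 7.45

From K2 = [H⁺][CO3²⁻]/[HCO3-]:  pH = pK2 + log₁₀([CO3²⁻]/[HCO3-])
log₁₀(0.0162) = -1.790
pH = 9.24 + (-1.790) = 7.45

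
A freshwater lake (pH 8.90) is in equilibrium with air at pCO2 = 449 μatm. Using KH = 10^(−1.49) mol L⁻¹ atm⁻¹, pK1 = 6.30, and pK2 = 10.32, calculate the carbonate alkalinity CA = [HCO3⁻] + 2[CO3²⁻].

CA = 6.22 mmol/L

[CO2*] = KH · pCO2 = 10^(−1.49) × 449×10^-6 = 1.453×10^-5 mol/L
α₀ = 1/(1 + K1/[H⁺] + K1K2/[H⁺]²) = 1/(1 + 10^+2.60 + 10^+1.18) = 0.002414
DIC = [CO2*]/α₀ = 1.453×10^-5 / 0.002414 = 6.019 mmol/L
CA = (α₁ + 2α₂)·DIC = (0.9610 + 2×0.03654) × 6.019 = 6.22 mmol/L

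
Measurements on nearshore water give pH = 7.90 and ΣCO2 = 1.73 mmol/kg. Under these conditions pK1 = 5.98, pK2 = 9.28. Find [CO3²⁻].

[CO3²⁻] = 0.0684 mmol/kg

α₂ = 1 / (1 + [H⁺]/K2 + [H⁺]²/(K1K2)) = 1 / (1 + 10^+1.38 + 10^-0.54)
   = 1 / (1 + 23.988 + 0.28840) = 1/25.277 = 0.03956
[CO3²⁻] = α₂ × DIC = 0.03956 × 1.73 = 0.0684 mmol/kg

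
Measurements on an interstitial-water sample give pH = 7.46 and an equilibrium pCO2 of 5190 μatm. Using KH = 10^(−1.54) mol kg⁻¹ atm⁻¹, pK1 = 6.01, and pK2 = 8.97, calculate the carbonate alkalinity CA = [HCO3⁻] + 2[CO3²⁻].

CA = 4.48 mmol/kg

[CO2*] = KH · pCO2 = 10^(−1.54) × 5190×10^-6 = 1.497×10^-4 mol/kg
α₀ = 1/(1 + K1/[H⁺] + K1K2/[H⁺]²) = 1/(1 + 10^+1.45 + 10^-0.06) = 0.03327
DIC = [CO2*]/α₀ = 1.497×10^-4 / 0.03327 = 4.499 mmol/kg
CA = (α₁ + 2α₂)·DIC = (0.9377 + 2×0.02898) × 4.499 = 4.48 mmol/kg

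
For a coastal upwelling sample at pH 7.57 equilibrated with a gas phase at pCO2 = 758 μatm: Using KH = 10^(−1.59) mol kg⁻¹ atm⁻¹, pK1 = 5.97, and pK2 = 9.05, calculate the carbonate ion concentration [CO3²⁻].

[CO2*] = KH · pCO2 = 10^(−1.59) × 758×10^-6 = 1.948×10^-5 mol/kg
α₀ = 1/(1 + K1/[H⁺] + K1K2/[H⁺]²) = 1/(1 + 10^+1.60 + 10^+0.12) = 0.02374
DIC = [CO2*]/α₀ = 1.948×10^-5 / 0.02374 = 0.8208 mmol/kg
[CO3²⁻] = α₂·DIC; α₂ = 0.03129, so [CO3²⁻] = 0.03129 × 0.8208 = 0.0257 mmol/kg

[CO3²⁻] = 0.0257 mmol/kg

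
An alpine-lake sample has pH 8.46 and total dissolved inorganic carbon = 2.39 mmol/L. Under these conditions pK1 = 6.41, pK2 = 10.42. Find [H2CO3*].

[CO2*] = 0.0209 mmol/L

α₀ = 1 / (1 + K1/[H⁺] + K1K2/[H⁺]²) = 1 / (1 + 10^+2.05 + 10^+0.09)
   = 1 / (1 + 112.20 + 1.2303) = 1/114.43 = 0.008739
[CO2*] = α₀ × DIC = 0.008739 × 2.39 = 0.0209 mmol/L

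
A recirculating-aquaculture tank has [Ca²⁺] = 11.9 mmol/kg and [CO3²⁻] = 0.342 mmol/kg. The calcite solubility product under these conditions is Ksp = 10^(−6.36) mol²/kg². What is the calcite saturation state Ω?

Ω = 9.32

Ksp = 10^(−6.36) = 4.365×10^-7
Ω = [Ca²⁺][CO3²⁻]/Ksp = (11.9×10^-3)(0.342×10^-3) / 4.365×10^-7 = 9.32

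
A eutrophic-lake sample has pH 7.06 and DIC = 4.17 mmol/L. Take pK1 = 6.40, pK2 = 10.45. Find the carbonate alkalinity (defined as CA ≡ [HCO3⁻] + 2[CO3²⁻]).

CA = 3.42 mmol/L

CA = [HCO3⁻] + 2[CO3²⁻] = (α₁ + 2α₂)·DIC
At pH 7.06: [H⁺]/K1 = 10^-0.66 = 0.21878, K2/[H⁺] = 10^-3.39 = 0.00040738
α₁ = 1/(1 + 0.21878 + 0.00040738) = 1/1.2192 = 0.8202; α₂ = α₁·K2/[H⁺] = 0.0003341
α₁ + 2α₂ = 0.8209
CA = 0.8209 × 4.17 = 3.42 mmol/L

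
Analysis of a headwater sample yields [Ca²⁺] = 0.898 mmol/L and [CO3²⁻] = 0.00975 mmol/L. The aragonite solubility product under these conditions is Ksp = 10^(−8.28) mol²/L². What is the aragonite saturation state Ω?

Ksp = 10^(−8.28) = 5.248×10^-9
Ω = [Ca²⁺][CO3²⁻]/Ksp = (0.898×10^-3)(0.00975×10^-3) / 5.248×10^-9 = 1.67

Ω = 1.67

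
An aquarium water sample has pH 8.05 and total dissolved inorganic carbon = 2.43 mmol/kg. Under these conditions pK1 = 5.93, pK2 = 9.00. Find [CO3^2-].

α₂ = 1 / (1 + [H⁺]/K2 + [H⁺]²/(K1K2)) = 1 / (1 + 10^+0.95 + 10^-1.17)
   = 1 / (1 + 8.9125 + 0.067608) = 1/9.9801 = 0.1002
[CO3²⁻] = α₂ × DIC = 0.1002 × 2.43 = 0.243 mmol/kg

[CO3²⁻] = 0.243 mmol/kg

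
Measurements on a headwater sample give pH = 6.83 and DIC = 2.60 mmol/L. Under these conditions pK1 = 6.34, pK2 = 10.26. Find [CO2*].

α₀ = 1 / (1 + K1/[H⁺] + K1K2/[H⁺]²) = 1 / (1 + 10^+0.49 + 10^-2.94)
   = 1 / (1 + 3.0903 + 0.0011482) = 1/4.0914 = 0.2444
[CO2*] = α₀ × DIC = 0.2444 × 2.60 = 0.635 mmol/L

[CO2*] = 0.635 mmol/L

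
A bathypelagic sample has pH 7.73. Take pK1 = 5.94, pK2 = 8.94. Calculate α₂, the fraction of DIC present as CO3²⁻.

α₂ = 0.0572

α₂ = 1 / (1 + [H⁺]/K2 + [H⁺]²/(K1K2)) = 1 / (1 + 10^+1.21 + 10^-0.58)
   = 1 / (1 + 16.218 + 0.26303) = 1/17.481 = 0.05720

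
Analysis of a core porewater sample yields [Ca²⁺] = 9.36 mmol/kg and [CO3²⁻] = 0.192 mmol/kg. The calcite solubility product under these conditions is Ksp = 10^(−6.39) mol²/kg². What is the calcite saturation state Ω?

Ω = 4.41

Ksp = 10^(−6.39) = 4.074×10^-7
Ω = [Ca²⁺][CO3²⁻]/Ksp = (9.36×10^-3)(0.192×10^-3) / 4.074×10^-7 = 4.41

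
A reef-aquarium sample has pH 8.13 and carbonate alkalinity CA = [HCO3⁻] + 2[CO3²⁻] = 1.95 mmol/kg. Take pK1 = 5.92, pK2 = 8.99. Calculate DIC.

CA = [HCO3⁻] + 2[CO3²⁻] = (α₁ + 2α₂)·DIC
At pH 8.13: [H⁺]/K1 = 10^-2.21 = 0.0061660, K2/[H⁺] = 10^-0.86 = 0.13804
α₁ = 1/(1 + 0.0061660 + 0.13804) = 1/1.1442 = 0.8740; α₂ = α₁·K2/[H⁺] = 0.1206
α₁ + 2α₂ = 1.1153
DIC = CA / (α₁ + 2α₂) = 1.95 / 1.1153 = 1.75 mmol/kg

DIC = 1.75 mmol/kg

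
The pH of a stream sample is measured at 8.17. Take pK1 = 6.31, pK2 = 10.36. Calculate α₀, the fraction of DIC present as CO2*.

α₀ = 1 / (1 + K1/[H⁺] + K1K2/[H⁺]²) = 1 / (1 + 10^+1.86 + 10^-0.33)
   = 1 / (1 + 72.444 + 0.46774) = 1/73.911 = 0.01353

α₀ = 0.0135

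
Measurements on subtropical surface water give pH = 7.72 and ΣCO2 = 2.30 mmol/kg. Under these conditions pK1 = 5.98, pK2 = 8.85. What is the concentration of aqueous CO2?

[CO2*] = 0.0383 mmol/kg

α₀ = 1 / (1 + K1/[H⁺] + K1K2/[H⁺]²) = 1 / (1 + 10^+1.74 + 10^+0.61)
   = 1 / (1 + 54.954 + 4.0738) = 1/60.028 = 0.01666
[CO2*] = α₀ × DIC = 0.01666 × 2.30 = 0.0383 mmol/kg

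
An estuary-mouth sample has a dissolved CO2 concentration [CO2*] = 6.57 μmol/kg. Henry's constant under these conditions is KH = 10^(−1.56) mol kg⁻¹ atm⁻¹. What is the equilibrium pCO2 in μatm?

KH = 10^(−1.56) = 2.754×10^-2 mol kg⁻¹ atm⁻¹
pCO2 = [CO2*]/KH = 6.57×10^-6 / 2.754×10^-2 = 2.39×10^-4 atm = 239 μatm

pCO2 = 239 μatm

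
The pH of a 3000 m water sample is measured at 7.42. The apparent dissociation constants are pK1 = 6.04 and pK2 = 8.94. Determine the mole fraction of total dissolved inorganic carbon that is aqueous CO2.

α₀ = 0.0389

α₀ = 1 / (1 + K1/[H⁺] + K1K2/[H⁺]²) = 1 / (1 + 10^+1.38 + 10^-0.14)
   = 1 / (1 + 23.988 + 0.72444) = 1/25.713 = 0.03889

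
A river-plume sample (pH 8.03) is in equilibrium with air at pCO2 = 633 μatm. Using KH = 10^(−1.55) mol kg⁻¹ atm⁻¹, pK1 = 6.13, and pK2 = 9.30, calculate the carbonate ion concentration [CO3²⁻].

[CO3²⁻] = 0.0761 mmol/kg

[CO2*] = KH · pCO2 = 10^(−1.55) × 633×10^-6 = 1.784×10^-5 mol/kg
α₀ = 1/(1 + K1/[H⁺] + K1K2/[H⁺]²) = 1/(1 + 10^+1.90 + 10^+0.63) = 0.01181
DIC = [CO2*]/α₀ = 1.784×10^-5 / 0.01181 = 1.511 mmol/kg
[CO3²⁻] = α₂·DIC; α₂ = 0.05036, so [CO3²⁻] = 0.05036 × 1.511 = 0.0761 mmol/kg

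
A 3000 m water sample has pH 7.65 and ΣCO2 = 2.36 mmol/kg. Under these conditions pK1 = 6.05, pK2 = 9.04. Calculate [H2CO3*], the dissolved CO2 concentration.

α₀ = 1 / (1 + K1/[H⁺] + K1K2/[H⁺]²) = 1 / (1 + 10^+1.60 + 10^+0.21)
   = 1 / (1 + 39.811 + 1.6218) = 1/42.433 = 0.02357
[CO2*] = α₀ × DIC = 0.02357 × 2.36 = 0.0556 mmol/kg

[CO2*] = 0.0556 mmol/kg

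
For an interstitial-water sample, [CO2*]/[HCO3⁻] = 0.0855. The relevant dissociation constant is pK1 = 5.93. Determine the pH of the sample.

From K1 = [H⁺][HCO3⁻]/[CO2*]:  pH = pK1 − log₁₀([CO2*]/[HCO3⁻])
log₁₀(0.0855) = -1.068
pH = 5.93 − (-1.068) = 7.00

pH = 7.00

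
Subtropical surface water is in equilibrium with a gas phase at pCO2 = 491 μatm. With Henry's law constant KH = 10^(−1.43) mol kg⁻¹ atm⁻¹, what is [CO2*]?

[CO2*] = 18.2 μmol/kg

KH = 10^(−1.43) = 3.715×10^-2 mol kg⁻¹ atm⁻¹
[CO2*] = KH · pCO2 = 3.715×10^-2 × 491×10^-6 atm = 1.82×10^-5 mol/kg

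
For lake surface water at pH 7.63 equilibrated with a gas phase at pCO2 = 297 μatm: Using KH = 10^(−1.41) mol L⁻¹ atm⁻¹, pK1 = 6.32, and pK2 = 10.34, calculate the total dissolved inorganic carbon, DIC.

DIC = 0.248 mmol/L

[CO2*] = KH · pCO2 = 10^(−1.41) × 297×10^-6 = 1.155×10^-5 mol/L
α₀ = 1/(1 + K1/[H⁺] + K1K2/[H⁺]²) = 1/(1 + 10^+1.31 + 10^-1.40) = 0.04660
DIC = [CO2*]/α₀ = 1.155×10^-5 / 0.04660 = 0.248 mmol/L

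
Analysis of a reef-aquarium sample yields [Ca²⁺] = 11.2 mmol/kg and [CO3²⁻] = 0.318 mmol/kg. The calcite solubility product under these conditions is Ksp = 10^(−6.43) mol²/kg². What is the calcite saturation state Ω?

Ω = 9.59

Ksp = 10^(−6.43) = 3.715×10^-7
Ω = [Ca²⁺][CO3²⁻]/Ksp = (11.2×10^-3)(0.318×10^-3) / 3.715×10^-7 = 9.59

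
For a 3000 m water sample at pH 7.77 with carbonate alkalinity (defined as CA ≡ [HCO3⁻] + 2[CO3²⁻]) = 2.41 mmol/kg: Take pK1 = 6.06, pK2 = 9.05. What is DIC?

CA = [HCO3⁻] + 2[CO3²⁻] = (α₁ + 2α₂)·DIC
At pH 7.77: [H⁺]/K1 = 10^-1.71 = 0.019498, K2/[H⁺] = 10^-1.28 = 0.052481
α₁ = 1/(1 + 0.019498 + 0.052481) = 1/1.0720 = 0.9329; α₂ = α₁·K2/[H⁺] = 0.04896
α₁ + 2α₂ = 1.0308
DIC = CA / (α₁ + 2α₂) = 2.41 / 1.0308 = 2.34 mmol/kg

DIC = 2.34 mmol/kg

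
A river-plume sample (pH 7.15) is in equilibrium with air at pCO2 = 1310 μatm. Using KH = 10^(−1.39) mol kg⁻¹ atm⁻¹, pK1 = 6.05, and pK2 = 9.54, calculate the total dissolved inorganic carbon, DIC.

[CO2*] = KH · pCO2 = 10^(−1.39) × 1310×10^-6 = 5.337×10^-5 mol/kg
α₀ = 1/(1 + K1/[H⁺] + K1K2/[H⁺]²) = 1/(1 + 10^+1.10 + 10^-1.29) = 0.07331
DIC = [CO2*]/α₀ = 5.337×10^-5 / 0.07331 = 0.728 mmol/kg

DIC = 0.728 mmol/kg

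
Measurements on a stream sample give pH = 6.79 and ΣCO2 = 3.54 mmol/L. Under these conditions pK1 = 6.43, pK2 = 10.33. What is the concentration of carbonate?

[CO3²⁻] = 0.711 μmol/L

α₂ = 1 / (1 + [H⁺]/K2 + [H⁺]²/(K1K2)) = 1 / (1 + 10^+3.54 + 10^+3.18)
   = 1 / (1 + 3467.4 + 1513.6) = 1/4981.9 = 0.0002007
[CO3²⁻] = α₂ × DIC = 0.0002007 × 3.54 = 0.000711 mmol/L = 0.711 μmol/L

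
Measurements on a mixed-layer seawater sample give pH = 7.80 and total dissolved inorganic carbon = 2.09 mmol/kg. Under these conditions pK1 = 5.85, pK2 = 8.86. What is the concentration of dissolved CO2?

α₀ = 1 / (1 + K1/[H⁺] + K1K2/[H⁺]²) = 1 / (1 + 10^+1.95 + 10^+0.89)
   = 1 / (1 + 89.125 + 7.7625) = 1/97.888 = 0.01022
[CO2*] = α₀ × DIC = 0.01022 × 2.09 = 0.0214 mmol/kg

[CO2*] = 0.0214 mmol/kg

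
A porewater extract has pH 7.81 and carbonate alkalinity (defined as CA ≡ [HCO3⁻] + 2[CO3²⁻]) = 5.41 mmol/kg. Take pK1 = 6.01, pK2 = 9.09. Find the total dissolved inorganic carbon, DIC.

CA = [HCO3⁻] + 2[CO3²⁻] = (α₁ + 2α₂)·DIC
At pH 7.81: [H⁺]/K1 = 10^-1.80 = 0.015849, K2/[H⁺] = 10^-1.28 = 0.052481
α₁ = 1/(1 + 0.015849 + 0.052481) = 1/1.0683 = 0.9360; α₂ = α₁·K2/[H⁺] = 0.04912
α₁ + 2α₂ = 1.0343
DIC = CA / (α₁ + 2α₂) = 5.41 / 1.0343 = 5.23 mmol/kg

DIC = 5.23 mmol/kg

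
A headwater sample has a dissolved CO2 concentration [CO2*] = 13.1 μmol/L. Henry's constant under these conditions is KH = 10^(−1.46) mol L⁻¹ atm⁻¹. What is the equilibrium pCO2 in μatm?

KH = 10^(−1.46) = 3.467×10^-2 mol L⁻¹ atm⁻¹
pCO2 = [CO2*]/KH = 13.1×10^-6 / 3.467×10^-2 = 3.78×10^-4 atm = 378 μatm

pCO2 = 378 μatm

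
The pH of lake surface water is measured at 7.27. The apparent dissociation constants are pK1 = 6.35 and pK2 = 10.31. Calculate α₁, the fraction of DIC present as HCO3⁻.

α₁ = 0.892

α₁ = 1 / (1 + [H⁺]/K1 + K2/[H⁺]) = 1 / (1 + 10^-0.92 + 10^-3.04)
   = 1 / (1 + 0.12023 + 0.00091201) = 1/1.1211 = 0.8920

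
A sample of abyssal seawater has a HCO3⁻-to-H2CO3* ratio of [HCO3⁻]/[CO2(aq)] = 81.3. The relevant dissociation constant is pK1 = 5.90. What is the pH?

pH = 7.81

From K1 = [H⁺][HCO3⁻]/[CO2(aq)]:  pH = pK1 + log₁₀([HCO3⁻]/[CO2(aq)])
log₁₀(81.3) = +1.910
pH = 5.90 + (+1.910) = 7.81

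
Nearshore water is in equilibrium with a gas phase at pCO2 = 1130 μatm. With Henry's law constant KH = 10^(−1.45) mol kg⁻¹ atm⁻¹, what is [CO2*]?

[CO2*] = 40.1 μmol/kg

KH = 10^(−1.45) = 3.548×10^-2 mol kg⁻¹ atm⁻¹
[CO2*] = KH · pCO2 = 3.548×10^-2 × 1130×10^-6 atm = 4.01×10^-5 mol/kg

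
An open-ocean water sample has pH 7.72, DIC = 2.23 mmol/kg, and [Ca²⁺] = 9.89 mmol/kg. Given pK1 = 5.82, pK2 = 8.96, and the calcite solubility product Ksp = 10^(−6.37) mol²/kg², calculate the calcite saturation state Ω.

Ω = 2.78

α₂ = 1 / (1 + [H⁺]/K2 + [H⁺]²/(K1K2)) = 1 / (1 + 10^+1.24 + 10^-0.66)
   = 1 / (1 + 17.378 + 0.21878) = 1/18.597 = 0.05377
[CO3²⁻] = α₂ × DIC = 0.05377 × 2.23 = 0.1199 mmol/kg
Ksp = 10^(−6.37) = 4.266×10^-7
Ω = [Ca²⁺][CO3²⁻]/Ksp = (9.89×10^-3)(1.199×10^-4) / 4.266×10^-7 = 2.78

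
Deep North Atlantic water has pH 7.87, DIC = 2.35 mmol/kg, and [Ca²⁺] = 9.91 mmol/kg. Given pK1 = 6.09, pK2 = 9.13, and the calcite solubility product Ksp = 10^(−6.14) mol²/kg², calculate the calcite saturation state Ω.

Ω = 1.65

α₂ = 1 / (1 + [H⁺]/K2 + [H⁺]²/(K1K2)) = 1 / (1 + 10^+1.26 + 10^-0.52)
   = 1 / (1 + 18.197 + 0.30200) = 1/19.499 = 0.05128
[CO3²⁻] = α₂ × DIC = 0.05128 × 2.35 = 0.1205 mmol/kg
Ksp = 10^(−6.14) = 7.244×10^-7
Ω = [Ca²⁺][CO3²⁻]/Ksp = (9.91×10^-3)(1.205×10^-4) / 7.244×10^-7 = 1.65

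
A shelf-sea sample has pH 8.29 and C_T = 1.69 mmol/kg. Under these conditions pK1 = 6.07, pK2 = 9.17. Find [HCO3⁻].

α₁ = 1 / (1 + [H⁺]/K1 + K2/[H⁺]) = 1 / (1 + 10^-2.22 + 10^-0.88)
   = 1 / (1 + 0.0060256 + 0.13183) = 1/1.1379 = 0.8788
[HCO3⁻] = α₁ × DIC = 0.8788 × 1.69 = 1.49 mmol/kg

[HCO3⁻] = 1.49 mmol/kg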